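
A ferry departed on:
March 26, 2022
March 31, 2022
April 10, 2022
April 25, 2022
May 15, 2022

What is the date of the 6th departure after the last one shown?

Gaps: 5, 10, 15, 20 days — each gap is 5 larger than the previous one.
Next gap: 25 days. May 15, 2022 + 25 days = June 9, 2022.
Next gap: 30 days. June 9, 2022 + 30 days = July 9, 2022.
Next gap: 35 days. July 9, 2022 + 35 days = August 13, 2022.
Next gap: 40 days. August 13, 2022 + 40 days = September 22, 2022.
Next gap: 45 days. September 22, 2022 + 45 days = November 6, 2022.
Next gap: 50 days. November 6, 2022 + 50 days = December 26, 2022.

December 26, 2022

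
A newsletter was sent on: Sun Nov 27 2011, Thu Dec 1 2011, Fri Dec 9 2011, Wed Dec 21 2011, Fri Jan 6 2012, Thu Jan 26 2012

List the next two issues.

Sun Feb 19 2012, Sun Mar 18 2012

Intervals are 4, 8, 12, 16, 20 days — an arithmetic progression with common difference 4.
Next gap: 24 days. Thu Jan 26 2012 + 24 days = Sun Feb 19 2012.
Next gap: 28 days. Sun Feb 19 2012 + 28 days = Sun Mar 18 2012.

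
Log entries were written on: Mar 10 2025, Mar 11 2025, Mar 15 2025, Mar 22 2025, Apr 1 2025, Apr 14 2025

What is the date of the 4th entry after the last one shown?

Gaps: 1, 4, 7, 10, 13 days — each gap is 3 larger than the previous one.
Next gap: 16 days. Apr 14 2025 + 16 days = Apr 30 2025.
Next gap: 19 days. Apr 30 2025 + 19 days = May 19 2025.
Next gap: 22 days. May 19 2025 + 22 days = Jun 10 2025.
Next gap: 25 days. Jun 10 2025 + 25 days = Jul 5 2025.

Jul 5 2025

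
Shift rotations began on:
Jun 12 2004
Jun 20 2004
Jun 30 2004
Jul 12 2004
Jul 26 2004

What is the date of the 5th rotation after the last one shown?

The spacing grows by 2 each time: 8, 10, 12, 14 days.
Next gap: 16 days. Jul 26 2004 + 16 days = Aug 11 2004.
Next gap: 18 days. Aug 11 2004 + 18 days = Aug 29 2004.
Next gap: 20 days. Aug 29 2004 + 20 days = Sep 18 2004.
Next gap: 22 days. Sep 18 2004 + 22 days = Oct 10 2004.
Next gap: 24 days. Oct 10 2004 + 24 days = Nov 3 2004.

Nov 3 2004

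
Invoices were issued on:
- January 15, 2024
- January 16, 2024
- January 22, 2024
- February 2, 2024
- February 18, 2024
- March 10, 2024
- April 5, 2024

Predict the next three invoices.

May 6, 2024; June 11, 2024; July 22, 2024

Intervals are 1, 6, 11, 16, 21, 26 days — an arithmetic progression with common difference 5.
Next gap: 31 days. April 5, 2024 + 31 days = May 6, 2024.
Next gap: 36 days. May 6, 2024 + 36 days = June 11, 2024.
Next gap: 41 days. June 11, 2024 + 41 days = July 22, 2024.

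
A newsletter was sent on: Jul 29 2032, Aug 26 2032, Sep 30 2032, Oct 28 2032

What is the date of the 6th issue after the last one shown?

Apr 28 2033

Every date is a Thursday; gaps 28, 35, 28 days.
Each is the last Thursday of its month (at least one falls on the 29th or later, ruling out '4th Thursday').
November 2032 ends with Thursday Nov 25 2032.
December 2032 ends with Thursday Dec 30 2032.
Last Thursday of January 2033: Jan 27 2033.
February 2033 ends with Thursday Feb 24 2033.
Last Thursday of March 2033: Mar 31 2033.
Last Thursday of April 2033: Apr 28 2033.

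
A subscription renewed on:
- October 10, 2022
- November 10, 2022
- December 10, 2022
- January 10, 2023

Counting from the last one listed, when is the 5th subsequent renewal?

June 10, 2023

Each date is the 10th; the gaps (31, 30, 31) track the month lengths.
The rule is the 10th of each month.
February 2023: February 10, 2023.
Next: March 2023 → March 10, 2023.
April 2023: April 10, 2023.
Next: May 2023 → May 10, 2023.
June 2023: June 10, 2023.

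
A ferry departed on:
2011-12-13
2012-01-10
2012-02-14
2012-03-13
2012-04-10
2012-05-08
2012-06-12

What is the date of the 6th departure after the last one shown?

These are Tuesdays at 28- or 35-day spacing (28, 35, 28, 28, 28, 35).
The pattern: 2nd Tuesday of the month.
2nd Tuesday of July 2012: 2012-07-10.
August 2012 — 2nd Tuesday is 2012-08-14.
September 2012 — 2nd Tuesday is 2012-09-11.
October 2012 — 2nd Tuesday is 2012-10-09.
November 2012 — 2nd Tuesday is 2012-11-13.
2nd Tuesday of December 2012: 2012-12-11.

2012-12-11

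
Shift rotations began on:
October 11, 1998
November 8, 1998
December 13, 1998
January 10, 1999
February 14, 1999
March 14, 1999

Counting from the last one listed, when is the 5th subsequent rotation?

August 8, 1999

These are Sundays at 28- or 35-day spacing (28, 35, 28, 35, 28).
The pattern: 2nd Sunday of the month.
2nd Sunday of April 1999: April 11, 1999.
May 1999 — 2nd Sunday is May 9, 1999.
June 1999 — 2nd Sunday is June 13, 1999.
July 1999 — 2nd Sunday is July 11, 1999.
2nd Sunday of August 1999: August 8, 1999.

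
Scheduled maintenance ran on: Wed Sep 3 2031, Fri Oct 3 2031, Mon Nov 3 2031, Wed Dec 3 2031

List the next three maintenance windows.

Each date is the 3rd; the gaps (30, 31, 30) track the month lengths.
The rule is the 3rd of each month.
January 2032: Sat Jan 3 2032.
Next: February 2032 → Tue Feb 3 2032.
Next: March 2032 → Wed Mar 3 2032.

Sat Jan 3 2032, Tue Feb 3 2032, Wed Mar 3 2032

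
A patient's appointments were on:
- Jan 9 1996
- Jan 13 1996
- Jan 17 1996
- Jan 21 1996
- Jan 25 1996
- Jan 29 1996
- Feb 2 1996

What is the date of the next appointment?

Every event comes 4 days after the last (4, 4, 4, 4, 4, 4).
Feb 2 1996 + 4 days = Feb 6 1996.

Feb 6 1996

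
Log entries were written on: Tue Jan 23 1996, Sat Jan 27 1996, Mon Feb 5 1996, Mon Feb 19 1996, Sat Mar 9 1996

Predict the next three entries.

Tue Apr 2 1996, Wed May 1 1996, Tue Jun 4 1996

The spacing grows by 5 each time: 4, 9, 14, 19 days.
Next gap: 24 days. Sat Mar 9 1996 + 24 days = Tue Apr 2 1996.
Next gap: 29 days. Tue Apr 2 1996 + 29 days = Wed May 1 1996.
Next gap: 34 days. Wed May 1 1996 + 34 days = Tue Jun 4 1996.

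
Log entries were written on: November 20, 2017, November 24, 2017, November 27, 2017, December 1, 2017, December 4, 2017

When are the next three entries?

December 8, 2017; December 11, 2017; December 15, 2017

Every event lands on a Monday or Friday (gaps cycle 4, 3, 4, 3).
So the schedule is: every Monday and Friday.
The following Friday is December 8, 2017.
Next Monday: December 11, 2017.
Next Friday: December 15, 2017.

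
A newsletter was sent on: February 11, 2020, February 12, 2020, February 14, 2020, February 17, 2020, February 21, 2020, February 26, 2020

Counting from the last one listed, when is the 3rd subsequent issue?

Intervals are 1, 2, 3, 4, 5 days — an arithmetic progression with common difference 1.
Next gap: 6 days. February 26, 2020 + 6 days = March 3, 2020.
Next gap: 7 days. March 3, 2020 + 7 days = March 10, 2020.
Next gap: 8 days. March 10, 2020 + 8 days = March 18, 2020.

March 18, 2020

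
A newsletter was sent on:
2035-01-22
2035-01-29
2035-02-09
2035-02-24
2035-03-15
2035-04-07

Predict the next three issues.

2035-05-04, 2035-06-04, 2035-07-09

Gaps: 7, 11, 15, 19, 23 days — each gap is 4 larger than the previous one.
Next gap: 27 days. 2035-04-07 + 27 days = 2035-05-04.
Next gap: 31 days. 2035-05-04 + 31 days = 2035-06-04.
Next gap: 35 days. 2035-06-04 + 35 days = 2035-07-09.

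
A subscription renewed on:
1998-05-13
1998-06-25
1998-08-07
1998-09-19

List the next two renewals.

Gaps between consecutive events: 43, 43, 43 days — a constant 43-day interval.
1998-09-19 + 43 days = 1998-11-01.
1998-11-01 + 43 days = 1998-12-14.

1998-11-01, 1998-12-14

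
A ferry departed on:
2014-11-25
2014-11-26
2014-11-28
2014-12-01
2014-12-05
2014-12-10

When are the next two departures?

2014-12-16, 2014-12-23

The spacing grows by 1 each time: 1, 2, 3, 4, 5 days.
Next gap: 6 days. 2014-12-10 + 6 days = 2014-12-16.
Next gap: 7 days. 2014-12-16 + 7 days = 2014-12-23.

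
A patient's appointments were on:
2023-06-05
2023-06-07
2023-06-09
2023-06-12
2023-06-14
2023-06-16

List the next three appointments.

2023-06-19, 2023-06-21, 2023-06-23

Gaps: 2, 2, 3, 2, 2 days — not constant, but cyclic with period 3.
The events fall on every Monday, Wednesday and Friday.
The following Monday is 2023-06-19.
Next Wednesday: 2023-06-21.
Next Friday: 2023-06-23.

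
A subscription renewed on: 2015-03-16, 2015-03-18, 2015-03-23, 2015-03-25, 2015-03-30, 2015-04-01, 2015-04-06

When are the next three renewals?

2015-04-08, 2015-04-13, 2015-04-15

Every event lands on a Monday or Wednesday (gaps cycle 2, 5, 2, 5, 2, 5).
So the schedule is: every Monday and Wednesday.
The following Wednesday is 2015-04-08.
Next Monday: 2015-04-13.
Next Wednesday: 2015-04-15.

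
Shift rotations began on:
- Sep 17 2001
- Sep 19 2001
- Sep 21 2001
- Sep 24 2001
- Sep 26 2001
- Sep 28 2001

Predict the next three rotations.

Gaps: 2, 2, 3, 2, 2 days — not constant, but cyclic with period 3.
The events fall on every Monday, Wednesday and Friday.
The following Monday is Oct 1 2001.
Next Wednesday: Oct 3 2001.
The following Friday is Oct 5 2001.

Oct 1 2001, Oct 3 2001, Oct 5 2001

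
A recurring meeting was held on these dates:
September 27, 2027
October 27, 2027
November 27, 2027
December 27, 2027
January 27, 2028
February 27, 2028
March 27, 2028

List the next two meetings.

Gaps: 30, 31, 30, 31, 31, 29 days — not constant. Every event is on the 27th of the month.
Pattern: the 27th of each month.
April 2028: April 27, 2028.
Next: May 2028 → May 27, 2028.

April 27, 2028; May 27, 2028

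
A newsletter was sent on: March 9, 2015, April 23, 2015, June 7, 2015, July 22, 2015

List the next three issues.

September 5, 2015; October 20, 2015; December 4, 2015

Every event comes 45 days after the last (45, 45, 45).
July 22, 2015 + 45 days = September 5, 2015.
September 5, 2015 + 45 days = October 20, 2015.
October 20, 2015 + 45 days = December 4, 2015.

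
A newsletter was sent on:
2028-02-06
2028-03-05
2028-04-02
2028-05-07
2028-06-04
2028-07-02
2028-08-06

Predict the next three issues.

These are Sundays at 28- or 35-day spacing (28, 28, 35, 28, 28, 35).
The pattern: 1st Sunday of the month.
1st Sunday of September 2028: 2028-09-03.
1st Sunday of October 2028: 2028-10-01.
1st Sunday of November 2028: 2028-11-05.

2028-09-03, 2028-10-01, 2028-11-05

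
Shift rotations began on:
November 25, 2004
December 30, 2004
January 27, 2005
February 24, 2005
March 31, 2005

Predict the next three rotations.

April 28, 2005; May 26, 2005; June 30, 2005

Every date is a Thursday; gaps 35, 28, 28, 35 days.
Each is the last Thursday of its month (at least one falls on the 29th or later, ruling out '4th Thursday').
April 2005 ends with Thursday April 28, 2005.
Last Thursday of May 2005: May 26, 2005.
June 2005 ends with Thursday June 30, 2005.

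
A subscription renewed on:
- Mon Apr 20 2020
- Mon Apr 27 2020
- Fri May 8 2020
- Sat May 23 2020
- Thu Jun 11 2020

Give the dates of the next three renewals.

Sat Jul 4 2020, Fri Jul 31 2020, Mon Aug 31 2020

The spacing grows by 4 each time: 7, 11, 15, 19 days.
Next gap: 23 days. Thu Jun 11 2020 + 23 days = Sat Jul 4 2020.
Next gap: 27 days. Sat Jul 4 2020 + 27 days = Fri Jul 31 2020.
Next gap: 31 days. Fri Jul 31 2020 + 31 days = Mon Aug 31 2020.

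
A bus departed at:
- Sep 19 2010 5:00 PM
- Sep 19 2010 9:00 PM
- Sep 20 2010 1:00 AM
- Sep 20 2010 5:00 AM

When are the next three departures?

Sep 20 2010 9:00 AM, Sep 20 2010 1:00 PM, Sep 20 2010 5:00 PM

Spacing: 4, 4, 4 h — constant 4 h.
Sep 20 2010 5:00 AM + 4 h = Sep 20 2010 9:00 AM.
Sep 20 2010 9:00 AM + 4 h = Sep 20 2010 1:00 PM.
Sep 20 2010 1:00 PM + 4 h = Sep 20 2010 5:00 PM.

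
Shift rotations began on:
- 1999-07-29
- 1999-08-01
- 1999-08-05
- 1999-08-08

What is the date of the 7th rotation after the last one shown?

Gaps: 3, 4, 3 days — not constant, but cyclic with period 2.
The events fall on every Thursday and Sunday.
The following Thursday is 1999-08-12.
Next Sunday: 1999-08-15.
The following Thursday is 1999-08-19.
The following Sunday is 1999-08-22.
Next Thursday: 1999-08-26.
Next Sunday: 1999-08-29.
Next Thursday: 1999-09-02.

1999-09-02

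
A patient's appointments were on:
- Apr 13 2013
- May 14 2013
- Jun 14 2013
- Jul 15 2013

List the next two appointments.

Gaps between consecutive events: 31, 31, 31 days — a constant 31-day interval.
Jul 15 2013 + 31 days = Aug 15 2013.
Aug 15 2013 + 31 days = Sep 15 2013.

Aug 15 2013, Sep 15 2013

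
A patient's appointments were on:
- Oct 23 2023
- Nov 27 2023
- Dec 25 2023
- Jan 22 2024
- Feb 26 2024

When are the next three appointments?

Mar 25 2024, Apr 22 2024, May 27 2024

Gaps: 35, 28, 28, 35 days — a mix of 28 and 35. Every date is a Monday.
Each is the 4th Monday of its month.
4th Monday of March 2024: Mar 25 2024.
April 2024 — 4th Monday is Apr 22 2024.
May 2024 — 4th Monday is May 27 2024.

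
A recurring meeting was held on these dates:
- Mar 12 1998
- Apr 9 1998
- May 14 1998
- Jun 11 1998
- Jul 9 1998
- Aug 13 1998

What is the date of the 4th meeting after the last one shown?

All dates are Thursdays, 28, 35, 28, 28, 35 days apart.
Specifically, the 2nd Thursday of each month.
September 1998 — 2nd Thursday is Sep 10 1998.
October 1998 — 2nd Thursday is Oct 8 1998.
2nd Thursday of November 1998: Nov 12 1998.
2nd Thursday of December 1998: Dec 10 1998.

Dec 10 1998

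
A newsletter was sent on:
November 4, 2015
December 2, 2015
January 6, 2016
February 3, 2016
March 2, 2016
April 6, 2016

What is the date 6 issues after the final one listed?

October 5, 2016

Gaps: 28, 35, 28, 28, 35 days — a mix of 28 and 35. Every date is a Wednesday.
Each is the 1st Wednesday of its month.
1st Wednesday of May 2016: May 4, 2016.
1st Wednesday of June 2016: June 1, 2016.
1st Wednesday of July 2016: July 6, 2016.
August 2016 — 1st Wednesday is August 3, 2016.
1st Wednesday of September 2016: September 7, 2016.
1st Wednesday of October 2016: October 5, 2016.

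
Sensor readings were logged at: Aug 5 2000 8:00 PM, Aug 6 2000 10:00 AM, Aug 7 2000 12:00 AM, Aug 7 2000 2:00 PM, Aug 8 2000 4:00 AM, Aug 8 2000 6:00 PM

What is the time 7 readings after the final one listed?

Aug 12 2000 8:00 PM

Spacing: 14, 14, 14, 14, 14 h — constant 14 h.
Aug 8 2000 6:00 PM + 14 h = Aug 9 2000 8:00 AM.
Aug 9 2000 8:00 AM + 14 h = Aug 9 2000 10:00 PM.
Aug 9 2000 10:00 PM + 14 h = Aug 10 2000 12:00 PM.
Aug 10 2000 12:00 PM + 14 h = Aug 11 2000 2:00 AM.
Aug 11 2000 2:00 AM + 14 h = Aug 11 2000 4:00 PM.
Aug 11 2000 4:00 PM + 14 h = Aug 12 2000 6:00 AM.
Aug 12 2000 6:00 AM + 14 h = Aug 12 2000 8:00 PM.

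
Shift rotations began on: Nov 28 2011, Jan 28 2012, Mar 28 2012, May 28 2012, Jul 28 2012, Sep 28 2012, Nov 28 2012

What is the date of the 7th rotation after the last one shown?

Jan 28 2014

Gaps: 61, 60, 61, 61, 62, 61 days — not constant. Every event is on the 28th of the month.
Pattern: the 28th of every 2 months.
Next: January 2013 → Jan 28 2013.
March 2013: Mar 28 2013.
May 2013: May 28 2013.
July 2013: Jul 28 2013.
Next: September 2013 → Sep 28 2013.
November 2013: Nov 28 2013.
January 2014: Jan 28 2014.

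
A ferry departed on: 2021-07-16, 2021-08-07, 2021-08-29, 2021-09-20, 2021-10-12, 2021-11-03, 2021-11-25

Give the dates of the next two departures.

2021-12-17, 2022-01-08

Gaps between consecutive events: 22, 22, 22, 22, 22, 22 days — a constant 22-day interval.
2021-11-25 + 22 days = 2021-12-17.
2021-12-17 + 22 days = 2022-01-08.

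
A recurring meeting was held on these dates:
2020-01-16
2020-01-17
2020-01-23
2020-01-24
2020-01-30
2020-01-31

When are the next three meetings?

Gaps: 1, 6, 1, 6, 1 days — not constant, but cyclic with period 2.
The events fall on every Thursday and Friday.
The following Thursday is 2020-02-06.
Next Friday: 2020-02-07.
Next Thursday: 2020-02-13.

2020-02-06, 2020-02-07, 2020-02-13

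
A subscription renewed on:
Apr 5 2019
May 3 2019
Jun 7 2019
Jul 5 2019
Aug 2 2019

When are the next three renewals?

Sep 6 2019, Oct 4 2019, Nov 1 2019

Gaps: 28, 35, 28, 28 days — a mix of 28 and 35. Every date is a Friday.
Each is the 1st Friday of its month.
September 2019 — 1st Friday is Sep 6 2019.
October 2019 — 1st Friday is Oct 4 2019.
1st Friday of November 2019: Nov 1 2019.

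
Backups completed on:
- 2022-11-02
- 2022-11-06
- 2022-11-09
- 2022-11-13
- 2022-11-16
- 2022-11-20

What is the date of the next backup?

The gap pattern 4, 3, 4, 3, 4 repeats every 2 events.
These are the Wednesdays and Sundays of each week.
The following Wednesday is 2022-11-23.

2022-11-23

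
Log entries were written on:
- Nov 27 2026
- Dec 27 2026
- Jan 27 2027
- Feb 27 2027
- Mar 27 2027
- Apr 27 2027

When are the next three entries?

Each date is the 27th; the gaps (30, 31, 31, 28, 31) track the month lengths.
The rule is the 27th of each month.
Next: May 2027 → May 27 2027.
Next: June 2027 → Jun 27 2027.
July 2027: Jul 27 2027.

May 27 2027, Jun 27 2027, Jul 27 2027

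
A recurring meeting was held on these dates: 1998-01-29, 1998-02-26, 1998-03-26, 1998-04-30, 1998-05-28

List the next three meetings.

These are Thursdays with 28, 28, 35, 28-day gaps.
Each is the final Thursday of its month — 1998-01-29 is past the 28th, so '4th Thursday' doesn't fit.
June 1998 ends with Thursday 1998-06-25.
July 1998 ends with Thursday 1998-07-30.
August 1998 ends with Thursday 1998-08-27.

1998-06-25, 1998-07-30, 1998-08-27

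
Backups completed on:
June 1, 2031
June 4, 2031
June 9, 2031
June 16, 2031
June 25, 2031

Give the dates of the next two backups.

Intervals are 3, 5, 7, 9 days — an arithmetic progression with common difference 2.
Next gap: 11 days. June 25, 2031 + 11 days = July 6, 2031.
Next gap: 13 days. July 6, 2031 + 13 days = July 19, 2031.

July 6, 2031; July 19, 2031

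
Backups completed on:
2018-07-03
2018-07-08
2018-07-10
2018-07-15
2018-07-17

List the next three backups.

Every event lands on a Tuesday or Sunday (gaps cycle 5, 2, 5, 2).
So the schedule is: every Tuesday and Sunday.
Next Sunday: 2018-07-22.
The following Tuesday is 2018-07-24.
Next Sunday: 2018-07-29.

2018-07-22, 2018-07-24, 2018-07-29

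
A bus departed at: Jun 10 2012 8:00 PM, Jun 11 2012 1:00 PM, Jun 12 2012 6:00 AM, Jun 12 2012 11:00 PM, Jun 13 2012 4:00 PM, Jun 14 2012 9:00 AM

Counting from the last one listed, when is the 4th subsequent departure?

Gaps: 17, 17, 17, 17, 17 hours — each event is 17 hours after the previous one.
Jun 14 2012 9:00 AM + 17 h = Jun 15 2012 2:00 AM.
Jun 15 2012 2:00 AM + 17 h = Jun 15 2012 7:00 PM.
Jun 15 2012 7:00 PM + 17 h = Jun 16 2012 12:00 PM.
Jun 16 2012 12:00 PM + 17 h = Jun 17 2012 5:00 AM.

Jun 17 2012 5:00 AM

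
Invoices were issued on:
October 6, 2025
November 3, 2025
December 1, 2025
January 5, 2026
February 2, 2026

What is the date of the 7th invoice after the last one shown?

September 7, 2026

These are Mondays at 28- or 35-day spacing (28, 28, 35, 28).
The pattern: 1st Monday of the month.
1st Monday of March 2026: March 2, 2026.
1st Monday of April 2026: April 6, 2026.
1st Monday of May 2026: May 4, 2026.
1st Monday of June 2026: June 1, 2026.
1st Monday of July 2026: July 6, 2026.
1st Monday of August 2026: August 3, 2026.
1st Monday of September 2026: September 7, 2026.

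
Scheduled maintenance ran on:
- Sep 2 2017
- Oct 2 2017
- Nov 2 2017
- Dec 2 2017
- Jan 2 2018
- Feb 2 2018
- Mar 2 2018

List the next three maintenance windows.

Apr 2 2018, May 2 2018, Jun 2 2018

Gaps: 30, 31, 30, 31, 31, 28 days — not constant. Every event is on the 2nd of the month.
Pattern: the 2nd of each month.
Next: April 2018 → Apr 2 2018.
May 2018: May 2 2018.
June 2018: Jun 2 2018.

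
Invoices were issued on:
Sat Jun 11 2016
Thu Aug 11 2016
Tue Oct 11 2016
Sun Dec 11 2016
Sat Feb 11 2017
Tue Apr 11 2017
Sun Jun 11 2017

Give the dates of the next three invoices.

Each date is the 11th; the gaps (61, 61, 61, 62, 59, 61) track the month lengths.
The rule is the 11th of every 2 months.
August 2017: Fri Aug 11 2017.
October 2017: Wed Oct 11 2017.
Next: December 2017 → Mon Dec 11 2017.

Fri Aug 11 2017, Wed Oct 11 2017, Mon Dec 11 2017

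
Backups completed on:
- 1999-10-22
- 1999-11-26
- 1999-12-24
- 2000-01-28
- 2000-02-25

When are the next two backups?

All dates are Fridays, 35, 28, 35, 28 days apart.
Specifically, the 4th Friday of each month.
March 2000 — 4th Friday is 2000-03-24.
April 2000 — 4th Friday is 2000-04-28.

2000-03-24, 2000-04-28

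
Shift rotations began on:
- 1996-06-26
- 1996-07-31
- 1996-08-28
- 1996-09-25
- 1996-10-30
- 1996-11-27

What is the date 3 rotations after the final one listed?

1997-02-26

All Wednesdays; the gaps (35, 28, 28, 35, 28) vary with month length.
This is the last Wednesday of each month.
December 1996 ends with Wednesday 1996-12-25.
Last Wednesday of January 1997: 1997-01-29.
Last Wednesday of February 1997: 1997-02-26.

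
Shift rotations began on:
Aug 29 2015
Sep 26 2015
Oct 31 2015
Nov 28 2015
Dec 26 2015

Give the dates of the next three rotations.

These are Saturdays with 28, 35, 28, 28-day gaps.
Each is the final Saturday of its month — Aug 29 2015 is past the 28th, so '4th Saturday' doesn't fit.
January 2016 ends with Saturday Jan 30 2016.
February 2016 ends with Saturday Feb 27 2016.
Last Saturday of March 2016: Mar 26 2016.

Jan 30 2016, Feb 27 2016, Mar 26 2016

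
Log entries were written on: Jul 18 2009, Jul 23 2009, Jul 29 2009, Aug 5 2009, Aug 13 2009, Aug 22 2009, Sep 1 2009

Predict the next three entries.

Sep 12 2009, Sep 24 2009, Oct 7 2009

Gaps: 5, 6, 7, 8, 9, 10 days — each gap is 1 larger than the previous one.
Next gap: 11 days. Sep 1 2009 + 11 days = Sep 12 2009.
Next gap: 12 days. Sep 12 2009 + 12 days = Sep 24 2009.
Next gap: 13 days. Sep 24 2009 + 13 days = Oct 7 2009.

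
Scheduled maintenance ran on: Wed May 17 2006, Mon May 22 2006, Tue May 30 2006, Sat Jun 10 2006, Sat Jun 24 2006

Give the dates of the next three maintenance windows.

Intervals are 5, 8, 11, 14 days — an arithmetic progression with common difference 3.
Next gap: 17 days. Sat Jun 24 2006 + 17 days = Tue Jul 11 2006.
Next gap: 20 days. Tue Jul 11 2006 + 20 days = Mon Jul 31 2006.
Next gap: 23 days. Mon Jul 31 2006 + 23 days = Wed Aug 23 2006.

Tue Jul 11 2006, Mon Jul 31 2006, Wed Aug 23 2006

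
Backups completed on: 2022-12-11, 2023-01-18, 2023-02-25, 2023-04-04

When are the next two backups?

Gaps between consecutive events: 38, 38, 38 days — a constant 38-day interval.
2023-04-04 + 38 days = 2023-05-12.
2023-05-12 + 38 days = 2023-06-19.

2023-05-12, 2023-06-19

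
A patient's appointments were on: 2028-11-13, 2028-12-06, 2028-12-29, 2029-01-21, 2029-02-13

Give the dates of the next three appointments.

2029-03-08, 2029-03-31, 2029-04-23

Every event comes 23 days after the last (23, 23, 23, 23).
2029-02-13 + 23 days = 2029-03-08.
2029-03-08 + 23 days = 2029-03-31.
2029-03-31 + 23 days = 2029-04-23.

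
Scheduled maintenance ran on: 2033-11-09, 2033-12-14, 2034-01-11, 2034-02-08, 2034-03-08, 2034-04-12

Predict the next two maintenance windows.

2034-05-10, 2034-06-14

These are Wednesdays at 28- or 35-day spacing (35, 28, 28, 28, 35).
The pattern: 2nd Wednesday of the month.
2nd Wednesday of May 2034: 2034-05-10.
June 2034 — 2nd Wednesday is 2034-06-14.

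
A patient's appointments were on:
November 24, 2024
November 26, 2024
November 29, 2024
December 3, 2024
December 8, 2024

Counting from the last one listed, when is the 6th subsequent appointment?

January 28, 2025

The spacing grows by 1 each time: 2, 3, 4, 5 days.
Next gap: 6 days. December 8, 2024 + 6 days = December 14, 2024.
Next gap: 7 days. December 14, 2024 + 7 days = December 21, 2024.
Next gap: 8 days. December 21, 2024 + 8 days = December 29, 2024.
Next gap: 9 days. December 29, 2024 + 9 days = January 7, 2025.
Next gap: 10 days. January 7, 2025 + 10 days = January 17, 2025.
Next gap: 11 days. January 17, 2025 + 11 days = January 28, 2025.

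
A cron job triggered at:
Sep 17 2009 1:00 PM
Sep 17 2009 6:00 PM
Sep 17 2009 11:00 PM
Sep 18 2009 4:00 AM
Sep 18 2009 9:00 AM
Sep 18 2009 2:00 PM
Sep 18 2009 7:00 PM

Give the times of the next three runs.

Gaps: 5, 5, 5, 5, 5, 5 hours — each event is 5 hours after the previous one.
Sep 18 2009 7:00 PM + 5 h = Sep 19 2009 12:00 AM.
Sep 19 2009 12:00 AM + 5 h = Sep 19 2009 5:00 AM.
Sep 19 2009 5:00 AM + 5 h = Sep 19 2009 10:00 AM.

Sep 19 2009 12:00 AM, Sep 19 2009 5:00 AM, Sep 19 2009 10:00 AM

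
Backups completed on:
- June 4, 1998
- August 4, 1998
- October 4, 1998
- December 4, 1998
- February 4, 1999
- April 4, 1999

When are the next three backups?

June 4, 1999; August 4, 1999; October 4, 1999

Each date is the 4th; the gaps (61, 61, 61, 62, 59) track the month lengths.
The rule is the 4th of every 2 months.
June 1999: June 4, 1999.
August 1999: August 4, 1999.
October 1999: October 4, 1999.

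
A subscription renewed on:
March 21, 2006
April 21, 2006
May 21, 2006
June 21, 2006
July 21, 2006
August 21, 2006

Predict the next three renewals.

Gaps: 31, 30, 31, 30, 31 days — not constant. Every event is on the 21st of the month.
Pattern: the 21st of each month.
Next: September 2006 → September 21, 2006.
Next: October 2006 → October 21, 2006.
Next: November 2006 → November 21, 2006.

September 21, 2006; October 21, 2006; November 21, 2006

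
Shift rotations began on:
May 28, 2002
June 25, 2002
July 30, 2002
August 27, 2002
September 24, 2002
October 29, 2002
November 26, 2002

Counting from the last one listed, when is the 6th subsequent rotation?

All Tuesdays; the gaps (28, 35, 28, 28, 35, 28) vary with month length.
This is the last Tuesday of each month.
December 2002 ends with Tuesday December 31, 2002.
January 2003 ends with Tuesday January 28, 2003.
February 2003 ends with Tuesday February 25, 2003.
Last Tuesday of March 2003: March 25, 2003.
April 2003 ends with Tuesday April 29, 2003.
Last Tuesday of May 2003: May 27, 2003.

May 27, 2003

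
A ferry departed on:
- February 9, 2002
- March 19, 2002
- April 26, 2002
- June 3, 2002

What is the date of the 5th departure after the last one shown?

December 10, 2002

The spacing is 38, 38, 38 days — always 38 days.
June 3, 2002 + 38 days = July 11, 2002.
July 11, 2002 + 38 days = August 18, 2002.
August 18, 2002 + 38 days = September 25, 2002.
September 25, 2002 + 38 days = November 2, 2002.
November 2, 2002 + 38 days = December 10, 2002.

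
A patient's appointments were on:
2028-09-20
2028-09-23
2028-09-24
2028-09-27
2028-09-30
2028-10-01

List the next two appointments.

The gap pattern 3, 1, 3, 3, 1 repeats every 3 events.
These are the Wednesdays, Saturdays and Sundays of each week.
The following Wednesday is 2028-10-04.
The following Saturday is 2028-10-07.

2028-10-04, 2028-10-07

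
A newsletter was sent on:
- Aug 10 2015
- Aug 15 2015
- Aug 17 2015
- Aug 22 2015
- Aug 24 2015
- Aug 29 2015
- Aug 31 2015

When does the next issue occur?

Sep 5 2015

Every event lands on a Monday or Saturday (gaps cycle 5, 2, 5, 2, 5, 2).
So the schedule is: every Monday and Saturday.
The following Saturday is Sep 5 2015.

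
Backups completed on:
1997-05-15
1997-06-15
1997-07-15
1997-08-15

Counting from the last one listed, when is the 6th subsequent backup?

Gaps: 31, 30, 31 days — not constant. Every event is on the 15th of the month.
Pattern: the 15th of each month.
September 1997: 1997-09-15.
Next: October 1997 → 1997-10-15.
November 1997: 1997-11-15.
December 1997: 1997-12-15.
January 1998: 1998-01-15.
February 1998: 1998-02-15.

1998-02-15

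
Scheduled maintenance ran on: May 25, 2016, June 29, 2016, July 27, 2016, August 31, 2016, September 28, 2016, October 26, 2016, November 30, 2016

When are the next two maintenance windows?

Every date is a Wednesday; gaps 35, 28, 35, 28, 28, 35 days.
Each is the last Wednesday of its month (at least one falls on the 29th or later, ruling out '4th Wednesday').
December 2016 ends with Wednesday December 28, 2016.
Last Wednesday of January 2017: January 25, 2017.

December 28, 2016; January 25, 2017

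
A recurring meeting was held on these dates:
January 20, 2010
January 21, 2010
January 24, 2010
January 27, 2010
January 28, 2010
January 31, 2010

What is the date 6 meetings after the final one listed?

Every event lands on a Wednesday or Thursday or Sunday (gaps cycle 1, 3, 3, 1, 3).
So the schedule is: every Wednesday, Thursday and Sunday.
Next Wednesday: February 3, 2010.
Next Thursday: February 4, 2010.
Next Sunday: February 7, 2010.
Next Wednesday: February 10, 2010.
The following Thursday is February 11, 2010.
The following Sunday is February 14, 2010.

February 14, 2010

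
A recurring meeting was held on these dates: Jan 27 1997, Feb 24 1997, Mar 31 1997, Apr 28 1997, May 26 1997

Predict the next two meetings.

Jun 30 1997, Jul 28 1997

These are Mondays with 28, 35, 28, 28-day gaps.
Each is the final Monday of its month — Mar 31 1997 is past the 28th, so '4th Monday' doesn't fit.
Last Monday of June 1997: Jun 30 1997.
Last Monday of July 1997: Jul 28 1997.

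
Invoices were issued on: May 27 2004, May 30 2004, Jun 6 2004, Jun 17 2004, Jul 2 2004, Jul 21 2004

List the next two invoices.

Aug 13 2004, Sep 9 2004

The spacing grows by 4 each time: 3, 7, 11, 15, 19 days.
Next gap: 23 days. Jul 21 2004 + 23 days = Aug 13 2004.
Next gap: 27 days. Aug 13 2004 + 27 days = Sep 9 2004.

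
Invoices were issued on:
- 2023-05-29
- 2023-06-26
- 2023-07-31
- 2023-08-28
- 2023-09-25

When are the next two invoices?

Every date is a Monday; gaps 28, 35, 28, 28 days.
Each is the last Monday of its month (at least one falls on the 29th or later, ruling out '4th Monday').
October 2023 ends with Monday 2023-10-30.
Last Monday of November 2023: 2023-11-27.

2023-10-30, 2023-11-27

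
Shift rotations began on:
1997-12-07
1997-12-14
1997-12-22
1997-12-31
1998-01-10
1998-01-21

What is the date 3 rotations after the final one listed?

1998-03-01

The spacing grows by 1 each time: 7, 8, 9, 10, 11 days.
Next gap: 12 days. 1998-01-21 + 12 days = 1998-02-02.
Next gap: 13 days. 1998-02-02 + 13 days = 1998-02-15.
Next gap: 14 days. 1998-02-15 + 14 days = 1998-03-01.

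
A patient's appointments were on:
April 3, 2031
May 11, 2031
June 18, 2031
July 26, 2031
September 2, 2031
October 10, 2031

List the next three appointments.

November 17, 2031; December 25, 2031; February 1, 2032

Gaps between consecutive events: 38, 38, 38, 38, 38 days — a constant 38-day interval.
October 10, 2031 + 38 days = November 17, 2031.
November 17, 2031 + 38 days = December 25, 2031.
December 25, 2031 + 38 days = February 1, 2032.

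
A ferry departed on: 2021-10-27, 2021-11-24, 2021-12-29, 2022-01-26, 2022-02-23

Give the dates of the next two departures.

These are Wednesdays with 28, 35, 28, 28-day gaps.
Each is the final Wednesday of its month — 2021-12-29 is past the 28th, so '4th Wednesday' doesn't fit.
March 2022 ends with Wednesday 2022-03-30.
April 2022 ends with Wednesday 2022-04-27.

2022-03-30, 2022-04-27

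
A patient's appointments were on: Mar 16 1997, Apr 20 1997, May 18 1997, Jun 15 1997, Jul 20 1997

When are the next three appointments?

These are Sundays at 28- or 35-day spacing (35, 28, 28, 35).
The pattern: 3rd Sunday of the month.
August 1997 — 3rd Sunday is Aug 17 1997.
September 1997 — 3rd Sunday is Sep 21 1997.
October 1997 — 3rd Sunday is Oct 19 1997.

Aug 17 1997, Sep 21 1997, Oct 19 1997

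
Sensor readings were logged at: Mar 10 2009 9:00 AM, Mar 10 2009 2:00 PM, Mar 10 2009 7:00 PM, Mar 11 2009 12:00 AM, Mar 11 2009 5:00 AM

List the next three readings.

Mar 11 2009 10:00 AM, Mar 11 2009 3:00 PM, Mar 11 2009 8:00 PM

Gaps: 5, 5, 5, 5 hours — each event is 5 hours after the previous one.
Mar 11 2009 5:00 AM + 5 h = Mar 11 2009 10:00 AM.
Mar 11 2009 10:00 AM + 5 h = Mar 11 2009 3:00 PM.
Mar 11 2009 3:00 PM + 5 h = Mar 11 2009 8:00 PM.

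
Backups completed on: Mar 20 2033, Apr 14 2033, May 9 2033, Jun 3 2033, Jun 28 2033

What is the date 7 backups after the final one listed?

Every event comes 25 days after the last (25, 25, 25, 25).
Jun 28 2033 + 25 days = Jul 23 2033.
Jul 23 2033 + 25 days = Aug 17 2033.
Aug 17 2033 + 25 days = Sep 11 2033.
Sep 11 2033 + 25 days = Oct 6 2033.
Oct 6 2033 + 25 days = Oct 31 2033.
Oct 31 2033 + 25 days = Nov 25 2033.
Nov 25 2033 + 25 days = Dec 20 2033.

Dec 20 2033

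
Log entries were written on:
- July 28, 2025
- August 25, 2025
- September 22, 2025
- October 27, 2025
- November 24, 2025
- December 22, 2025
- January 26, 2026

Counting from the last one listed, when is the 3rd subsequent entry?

April 27, 2026

These are Mondays at 28- or 35-day spacing (28, 28, 35, 28, 28, 35).
The pattern: 4th Monday of the month.
February 2026 — 4th Monday is February 23, 2026.
March 2026 — 4th Monday is March 23, 2026.
April 2026 — 4th Monday is April 27, 2026.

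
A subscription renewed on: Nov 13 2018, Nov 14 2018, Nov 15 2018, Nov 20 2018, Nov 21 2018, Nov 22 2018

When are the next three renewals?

Nov 27 2018, Nov 28 2018, Nov 29 2018

The gap pattern 1, 1, 5, 1, 1 repeats every 3 events.
These are the Tuesdays, Wednesdays and Thursdays of each week.
The following Tuesday is Nov 27 2018.
Next Wednesday: Nov 28 2018.
The following Thursday is Nov 29 2018.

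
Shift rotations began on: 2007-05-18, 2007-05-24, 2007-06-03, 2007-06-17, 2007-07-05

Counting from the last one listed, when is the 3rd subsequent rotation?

The spacing grows by 4 each time: 6, 10, 14, 18 days.
Next gap: 22 days. 2007-07-05 + 22 days = 2007-07-27.
Next gap: 26 days. 2007-07-27 + 26 days = 2007-08-22.
Next gap: 30 days. 2007-08-22 + 30 days = 2007-09-21.

2007-09-21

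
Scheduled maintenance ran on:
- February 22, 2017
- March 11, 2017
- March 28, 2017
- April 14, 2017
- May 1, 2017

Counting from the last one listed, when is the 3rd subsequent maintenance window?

June 21, 2017

Gaps between consecutive events: 17, 17, 17, 17 days — a constant 17-day interval.
May 1, 2017 + 17 days = May 18, 2017.
May 18, 2017 + 17 days = June 4, 2017.
June 4, 2017 + 17 days = June 21, 2017.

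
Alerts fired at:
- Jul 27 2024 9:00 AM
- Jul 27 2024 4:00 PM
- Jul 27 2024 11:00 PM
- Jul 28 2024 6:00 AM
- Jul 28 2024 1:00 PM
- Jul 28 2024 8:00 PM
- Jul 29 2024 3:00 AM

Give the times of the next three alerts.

Jul 29 2024 10:00 AM, Jul 29 2024 5:00 PM, Jul 30 2024 12:00 AM

The interval is a steady 7 hours (7, 7, 7, 7, 7, 7).
Jul 29 2024 3:00 AM + 7 h = Jul 29 2024 10:00 AM.
Jul 29 2024 10:00 AM + 7 h = Jul 29 2024 5:00 PM.
Jul 29 2024 5:00 PM + 7 h = Jul 30 2024 12:00 AM.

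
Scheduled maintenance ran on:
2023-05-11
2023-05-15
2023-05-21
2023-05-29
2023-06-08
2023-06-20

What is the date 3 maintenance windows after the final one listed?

Intervals are 4, 6, 8, 10, 12 days — an arithmetic progression with common difference 2.
Next gap: 14 days. 2023-06-20 + 14 days = 2023-07-04.
Next gap: 16 days. 2023-07-04 + 16 days = 2023-07-20.
Next gap: 18 days. 2023-07-20 + 18 days = 2023-08-07.

2023-08-07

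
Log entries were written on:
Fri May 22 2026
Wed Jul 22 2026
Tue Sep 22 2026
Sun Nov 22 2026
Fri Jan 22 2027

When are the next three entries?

Mon Mar 22 2027, Sat May 22 2027, Thu Jul 22 2027

Gaps: 61, 62, 61, 61 days — not constant. Every event is on the 22nd of the month.
Pattern: the 22nd of every 2 months.
Next: March 2027 → Mon Mar 22 2027.
Next: May 2027 → Sat May 22 2027.
July 2027: Thu Jul 22 2027.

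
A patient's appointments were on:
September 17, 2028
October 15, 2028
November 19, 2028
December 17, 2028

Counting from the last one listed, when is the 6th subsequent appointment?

June 17, 2029

All dates are Sundays, 28, 35, 28 days apart.
Specifically, the 3rd Sunday of each month.
3rd Sunday of January 2029: January 21, 2029.
3rd Sunday of February 2029: February 18, 2029.
March 2029 — 3rd Sunday is March 18, 2029.
3rd Sunday of April 2029: April 15, 2029.
May 2029 — 3rd Sunday is May 20, 2029.
3rd Sunday of June 2029: June 17, 2029.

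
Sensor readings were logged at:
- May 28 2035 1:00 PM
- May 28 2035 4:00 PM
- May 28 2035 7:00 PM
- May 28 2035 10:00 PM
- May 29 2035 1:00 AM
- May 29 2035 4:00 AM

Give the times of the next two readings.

Gaps: 3, 3, 3, 3, 3 hours — each event is 3 hours after the previous one.
May 29 2035 4:00 AM + 3 h = May 29 2035 7:00 AM.
May 29 2035 7:00 AM + 3 h = May 29 2035 10:00 AM.

May 29 2035 7:00 AM, May 29 2035 10:00 AM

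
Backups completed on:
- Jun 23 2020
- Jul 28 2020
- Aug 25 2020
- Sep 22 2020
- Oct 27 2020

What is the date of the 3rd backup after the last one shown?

These are Tuesdays at 28- or 35-day spacing (35, 28, 28, 35).
The pattern: 4th Tuesday of the month.
November 2020 — 4th Tuesday is Nov 24 2020.
December 2020 — 4th Tuesday is Dec 22 2020.
January 2021 — 4th Tuesday is Jan 26 2021.

Jan 26 2021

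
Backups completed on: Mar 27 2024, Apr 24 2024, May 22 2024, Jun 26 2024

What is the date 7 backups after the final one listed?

Gaps: 28, 28, 35 days — a mix of 28 and 35. Every date is a Wednesday.
Each is the 4th Wednesday of its month.
4th Wednesday of July 2024: Jul 24 2024.
August 2024 — 4th Wednesday is Aug 28 2024.
4th Wednesday of September 2024: Sep 25 2024.
October 2024 — 4th Wednesday is Oct 23 2024.
4th Wednesday of November 2024: Nov 27 2024.
4th Wednesday of December 2024: Dec 25 2024.
January 2025 — 4th Wednesday is Jan 22 2025.

Jan 22 2025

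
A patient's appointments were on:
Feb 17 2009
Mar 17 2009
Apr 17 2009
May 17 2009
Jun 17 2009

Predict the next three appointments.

Gaps: 28, 31, 30, 31 days — not constant. Every event is on the 17th of the month.
Pattern: the 17th of each month.
July 2009: Jul 17 2009.
Next: August 2009 → Aug 17 2009.
September 2009: Sep 17 2009.

Jul 17 2009, Aug 17 2009, Sep 17 2009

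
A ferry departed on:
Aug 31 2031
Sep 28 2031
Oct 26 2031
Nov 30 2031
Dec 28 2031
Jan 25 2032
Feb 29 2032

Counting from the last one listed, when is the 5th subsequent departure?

All Sundays; the gaps (28, 28, 35, 28, 28, 35) vary with month length.
This is the last Sunday of each month.
Last Sunday of March 2032: Mar 28 2032.
April 2032 ends with Sunday Apr 25 2032.
May 2032 ends with Sunday May 30 2032.
June 2032 ends with Sunday Jun 27 2032.
Last Sunday of July 2032: Jul 25 2032.

Jul 25 2032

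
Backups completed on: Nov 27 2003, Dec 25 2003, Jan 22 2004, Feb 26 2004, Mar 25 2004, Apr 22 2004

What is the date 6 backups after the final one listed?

Oct 28 2004

Gaps: 28, 28, 35, 28, 28 days — a mix of 28 and 35. Every date is a Thursday.
Each is the 4th Thursday of its month.
4th Thursday of May 2004: May 27 2004.
4th Thursday of June 2004: Jun 24 2004.
July 2004 — 4th Thursday is Jul 22 2004.
August 2004 — 4th Thursday is Aug 26 2004.
September 2004 — 4th Thursday is Sep 23 2004.
October 2004 — 4th Thursday is Oct 28 2004.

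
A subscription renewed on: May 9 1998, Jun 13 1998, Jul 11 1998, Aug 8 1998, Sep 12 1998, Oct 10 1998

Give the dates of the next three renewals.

Nov 14 1998, Dec 12 1998, Jan 9 1999

All dates are Saturdays, 35, 28, 28, 35, 28 days apart.
Specifically, the 2nd Saturday of each month.
2nd Saturday of November 1998: Nov 14 1998.
December 1998 — 2nd Saturday is Dec 12 1998.
2nd Saturday of January 1999: Jan 9 1999.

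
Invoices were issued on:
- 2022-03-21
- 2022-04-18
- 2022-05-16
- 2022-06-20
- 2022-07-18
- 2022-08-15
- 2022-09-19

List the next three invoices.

All dates are Mondays, 28, 28, 35, 28, 28, 35 days apart.
Specifically, the 3rd Monday of each month.
October 2022 — 3rd Monday is 2022-10-17.
November 2022 — 3rd Monday is 2022-11-21.
December 2022 — 3rd Monday is 2022-12-19.

2022-10-17, 2022-11-21, 2022-12-19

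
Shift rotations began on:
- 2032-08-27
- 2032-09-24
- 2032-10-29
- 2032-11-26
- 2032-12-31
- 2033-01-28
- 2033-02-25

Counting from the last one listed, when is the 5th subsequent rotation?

2033-07-29

Every date is a Friday; gaps 28, 35, 28, 35, 28, 28 days.
Each is the last Friday of its month (at least one falls on the 29th or later, ruling out '4th Friday').
Last Friday of March 2033: 2033-03-25.
April 2033 ends with Friday 2033-04-29.
May 2033 ends with Friday 2033-05-27.
Last Friday of June 2033: 2033-06-24.
July 2033 ends with Friday 2033-07-29.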